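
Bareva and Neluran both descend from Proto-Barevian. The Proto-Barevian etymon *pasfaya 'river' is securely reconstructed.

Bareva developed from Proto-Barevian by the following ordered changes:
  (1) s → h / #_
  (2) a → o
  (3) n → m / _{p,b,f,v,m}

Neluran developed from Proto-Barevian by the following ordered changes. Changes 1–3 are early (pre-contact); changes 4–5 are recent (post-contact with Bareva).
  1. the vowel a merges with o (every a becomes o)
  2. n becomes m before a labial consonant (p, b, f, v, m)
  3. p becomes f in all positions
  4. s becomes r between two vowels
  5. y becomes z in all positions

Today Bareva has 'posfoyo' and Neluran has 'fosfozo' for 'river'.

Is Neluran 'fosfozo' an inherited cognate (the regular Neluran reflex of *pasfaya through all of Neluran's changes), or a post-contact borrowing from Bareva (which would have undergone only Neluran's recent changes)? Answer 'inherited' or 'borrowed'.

If inherited, *pasfaya would pass through all of Neluran's changes:
Neluran: *pasfaya > posfoyo > fosfoyo > fosfozo  (by vowel merger, unconditioned shift, unconditioned shift)
If borrowed from Bareva 'posfoyo' after the early changes, it would undergo only the recent ones:
  rule 4 (rhotacism): no change (posfoyo)
  rule 5 (unconditioned shift): posfoyo → posfozo
  ⇒ as a loan: posfozo
Neluran 'fosfozo' matches the inherited outcome exactly, so it is an inherited cognate, not a loan.

inherited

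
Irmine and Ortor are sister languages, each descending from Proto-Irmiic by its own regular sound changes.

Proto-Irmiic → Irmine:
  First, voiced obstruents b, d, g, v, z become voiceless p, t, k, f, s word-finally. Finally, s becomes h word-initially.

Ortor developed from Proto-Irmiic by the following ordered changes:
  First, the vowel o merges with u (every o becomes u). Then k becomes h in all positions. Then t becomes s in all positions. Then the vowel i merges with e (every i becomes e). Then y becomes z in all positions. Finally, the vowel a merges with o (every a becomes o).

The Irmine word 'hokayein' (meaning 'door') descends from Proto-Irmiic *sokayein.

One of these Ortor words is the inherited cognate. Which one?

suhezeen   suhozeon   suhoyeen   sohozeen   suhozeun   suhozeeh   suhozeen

Ortor: *sokayein > sukayein > suhayein > suhayeen > suhazeen > suhozeen  (by vowel merger, unconditioned shift, vowel merger, unconditioned shift, vowel merger)

suhozeen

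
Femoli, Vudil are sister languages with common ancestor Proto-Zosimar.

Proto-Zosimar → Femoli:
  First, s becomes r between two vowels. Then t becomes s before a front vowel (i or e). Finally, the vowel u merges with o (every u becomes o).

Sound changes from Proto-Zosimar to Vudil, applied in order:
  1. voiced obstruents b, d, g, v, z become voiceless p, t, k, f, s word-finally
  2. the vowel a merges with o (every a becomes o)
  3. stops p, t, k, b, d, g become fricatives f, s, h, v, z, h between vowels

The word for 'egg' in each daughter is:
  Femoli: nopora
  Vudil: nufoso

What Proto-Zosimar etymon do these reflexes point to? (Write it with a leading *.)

Position 6: Femoli has a, Vudil has o. Femoli preserves a here (none of its changes turn any other segment into a), so the proto-segment is *a.
Position 3: Femoli has p, Vudil has f. Femoli preserves p here (none of its changes turn any other segment into p), so the proto-segment is *p.
Position 2: Femoli has o, Vudil has u. Vudil preserves u here (none of its changes turn any other segment into u), so the proto-segment is *u.
Continuing position by position gives *nuposa; check it forward:
Femoli: *nuposa
  nuposa → nupora   [rhotacism]
  nupora (rule 2 does not apply)
  nupora → nopora   [vowel merger]
  giving Femoli nopora.
Vudil: start from *nuposa.
  rule 1: no change — nuposa
  rule 2 (vowel merger): nuposa → nuposo
  rule 3 (intervocalic lenition): nuposo → nufoso
  ⇒ Vudil nufoso
Only *nuposa yields all of Femoli nopora, Vudil nufoso.

*nuposa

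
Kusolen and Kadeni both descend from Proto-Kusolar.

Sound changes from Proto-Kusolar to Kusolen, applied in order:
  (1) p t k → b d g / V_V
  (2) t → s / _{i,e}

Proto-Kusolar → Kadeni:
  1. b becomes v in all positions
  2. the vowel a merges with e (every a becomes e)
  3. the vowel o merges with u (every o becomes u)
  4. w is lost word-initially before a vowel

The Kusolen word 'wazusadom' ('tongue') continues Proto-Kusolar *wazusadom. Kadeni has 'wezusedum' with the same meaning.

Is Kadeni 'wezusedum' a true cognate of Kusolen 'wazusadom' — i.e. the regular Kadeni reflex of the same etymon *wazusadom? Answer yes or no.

no

Derive the expected Kadeni reflex of *wazusadom:
Kadeni: start from *wazusadom.
  rule 1: no change — wazusadom
  rule 2 (vowel merger): wazusadom → wezusedom
  rule 3 (vowel merger): wezusedom → wezusedum
  rule 4 (glide loss): wezusedum → ezusedum
  ⇒ Kadeni ezusedum
The regular Kadeni reflex would be 'ezusedum', but the attested form is 'wezusedum'. The correspondence is irregular, so they are not cognates (the Kadeni form has a different source).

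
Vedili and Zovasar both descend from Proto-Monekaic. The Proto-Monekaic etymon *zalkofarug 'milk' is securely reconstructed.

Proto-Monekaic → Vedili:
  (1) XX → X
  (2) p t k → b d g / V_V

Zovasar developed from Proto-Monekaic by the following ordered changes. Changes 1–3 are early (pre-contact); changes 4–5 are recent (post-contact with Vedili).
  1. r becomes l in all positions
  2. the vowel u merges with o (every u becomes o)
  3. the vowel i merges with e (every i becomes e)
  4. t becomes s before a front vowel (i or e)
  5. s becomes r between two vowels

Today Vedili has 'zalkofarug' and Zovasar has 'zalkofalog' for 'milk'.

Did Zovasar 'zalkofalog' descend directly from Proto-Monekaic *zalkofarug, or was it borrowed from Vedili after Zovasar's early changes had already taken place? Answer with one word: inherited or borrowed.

If inherited, *zalkofarug would pass through all of Zovasar's changes:
Zovasar: *zalkofarug > zalkofalug > zalkofalog  (by unconditioned shift, vowel merger)
If borrowed from Vedili 'zalkofarug' after the early changes, it would undergo only the recent ones:
  rule 4 (palatalisation): no change (zalkofarug)
  rule 5 (rhotacism): no change (zalkofarug)
  ⇒ as a loan: zalkofarug
Zovasar 'zalkofalog' matches the inherited outcome exactly, so it is an inherited cognate, not a loan.

inherited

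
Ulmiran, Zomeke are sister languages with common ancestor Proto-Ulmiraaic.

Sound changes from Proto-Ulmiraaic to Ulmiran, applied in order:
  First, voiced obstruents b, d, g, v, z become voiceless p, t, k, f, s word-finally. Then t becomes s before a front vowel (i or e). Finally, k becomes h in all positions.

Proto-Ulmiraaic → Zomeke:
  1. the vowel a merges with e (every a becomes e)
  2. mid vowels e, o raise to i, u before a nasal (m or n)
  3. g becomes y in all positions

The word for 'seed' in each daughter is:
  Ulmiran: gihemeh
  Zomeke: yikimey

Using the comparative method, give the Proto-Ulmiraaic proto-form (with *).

Position 4: Ulmiran has e, Zomeke has i. Ulmiran preserves e here (none of its changes turn any other segment into e), so the proto-segment is *e.
Position 1: Ulmiran has g, Zomeke has y. Ulmiran preserves g here (none of its changes turn any other segment into g), so the proto-segment is *g.
Position 3: Ulmiran has h, Zomeke has k. Zomeke preserves k here (none of its changes turn any other segment into k), so the proto-segment is *k.
Verify the candidate proto-form against each daughter:
Ulmiran: *gikemeg > gikemek > gihemeh  (by final devoicing, unconditioned shift)
Zomeke: *gikemeg
  gikemeg (rule 1 does not apply)
  gikemeg → gikimeg   [pre-nasal raising]
  gikimeg → yikimey   [unconditioned shift]
  giving Zomeke yikimey.
No other proto-form is consistent with every reflex, so the reconstruction is *gikemeg.

*gikemeg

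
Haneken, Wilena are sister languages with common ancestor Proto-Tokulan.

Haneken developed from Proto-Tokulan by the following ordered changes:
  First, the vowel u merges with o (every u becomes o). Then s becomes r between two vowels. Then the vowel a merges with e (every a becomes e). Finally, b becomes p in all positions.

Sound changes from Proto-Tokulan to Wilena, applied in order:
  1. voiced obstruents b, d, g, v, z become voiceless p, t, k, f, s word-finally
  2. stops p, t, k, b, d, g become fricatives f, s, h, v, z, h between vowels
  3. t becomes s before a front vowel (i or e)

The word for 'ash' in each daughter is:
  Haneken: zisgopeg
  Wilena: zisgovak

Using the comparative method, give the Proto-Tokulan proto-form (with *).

*zisgobag

Position 8: Haneken has g, Wilena has k. Haneken preserves g here (none of its changes turn any other segment into g), so the proto-segment is *g.
Position 6: Haneken has p, Wilena has v. Taking the neighbouring segments as reconstructed: Haneken p could go back to *p or *b; Wilena v could go back to *b or *v — the one source consistent with every daughter is *b.
Position 7: Haneken has e, Wilena has a. Wilena preserves a here (none of its changes turn any other segment into a), so the proto-segment is *a.
This points to *zisgobag. Verify forward in each daughter:
Haneken: start from *zisgobag.
  rule 1: no change — zisgobag
  rule 2: no change — zisgobag
  rule 3 (vowel merger): zisgobag → zisgobeg
  rule 4 (unconditioned shift): zisgobeg → zisgopeg
  ⇒ Haneken zisgopeg
Wilena: start from *zisgobag.
  rule 1 (final devoicing): zisgobag → zisgobak
  rule 2 (intervocalic lenition): zisgobak → zisgovak
  rule 3: no change — zisgovak
  ⇒ Wilena zisgovak
Only *zisgobag yields all of Haneken zisgopeg, Wilena zisgovak.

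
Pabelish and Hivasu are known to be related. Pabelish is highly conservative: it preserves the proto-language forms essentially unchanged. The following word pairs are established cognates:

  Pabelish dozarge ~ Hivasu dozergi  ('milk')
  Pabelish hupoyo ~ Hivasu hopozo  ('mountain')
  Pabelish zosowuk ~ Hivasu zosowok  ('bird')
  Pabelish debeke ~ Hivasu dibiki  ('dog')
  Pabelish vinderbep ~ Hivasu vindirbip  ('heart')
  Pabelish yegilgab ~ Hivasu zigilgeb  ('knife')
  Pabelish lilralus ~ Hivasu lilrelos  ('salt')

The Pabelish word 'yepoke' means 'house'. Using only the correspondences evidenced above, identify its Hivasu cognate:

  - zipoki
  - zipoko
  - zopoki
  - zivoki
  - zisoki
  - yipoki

yegilgab ~ zigilgeb — Pabelish y corresponds to Hivasu z word-initially before a front vowel.
vinderbep ~ vindirbip — Pabelish e corresponds to Hivasu i after a consonant, before a labial obstruent.
dozarge ~ dozergi, debeke ~ dibiki — Pabelish e corresponds to Hivasu i word-finally.
Applying these to Pabelish 'yepoke':
  yepoke → zepoke   (y→z word-initially before a front vowel)
  zepoke → zipoke   (e→i after a consonant, before a labial obstruent)
  zipoke → zipoki   (e→i word-finally)
So the Hivasu cognate is 'zipoki'.

zipoki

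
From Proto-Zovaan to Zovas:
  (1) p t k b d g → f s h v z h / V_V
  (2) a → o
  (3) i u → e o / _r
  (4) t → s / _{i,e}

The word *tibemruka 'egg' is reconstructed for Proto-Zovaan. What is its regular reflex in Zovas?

Zovas: start from *tibemruka.
  rule 1 (intervocalic lenition): tibemruka → tivemruha
  rule 2 (vowel merger): tivemruha → tivemruho
  rule 3: no change — tivemruho
  rule 4 (palatalisation): tivemruho → sivemruho
  ⇒ Zovas sivemruho

sivemruho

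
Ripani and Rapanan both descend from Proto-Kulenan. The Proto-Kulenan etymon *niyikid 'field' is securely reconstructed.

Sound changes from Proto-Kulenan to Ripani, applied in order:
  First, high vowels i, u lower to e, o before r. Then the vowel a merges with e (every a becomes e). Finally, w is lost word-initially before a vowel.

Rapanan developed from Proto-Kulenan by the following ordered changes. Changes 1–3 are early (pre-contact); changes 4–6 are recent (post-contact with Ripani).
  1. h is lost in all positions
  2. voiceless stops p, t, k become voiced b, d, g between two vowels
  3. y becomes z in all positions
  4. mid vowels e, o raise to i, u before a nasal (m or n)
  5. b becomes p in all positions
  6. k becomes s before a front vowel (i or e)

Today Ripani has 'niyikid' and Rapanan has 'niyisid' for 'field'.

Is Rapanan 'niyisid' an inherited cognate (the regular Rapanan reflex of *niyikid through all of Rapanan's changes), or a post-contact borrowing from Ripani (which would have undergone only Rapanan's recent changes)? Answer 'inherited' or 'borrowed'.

borrowed

If inherited, *niyikid would pass through all of Rapanan's changes:
Rapanan: *niyikid > niyigid > nizigid  (by intervocalic voicing, unconditioned shift)
If borrowed from Ripani 'niyikid' after the early changes, it would undergo only the recent ones:
  rule 4 (pre-nasal raising): no change (niyikid)
  rule 5 (unconditioned shift): no change (niyikid)
  rule 6 (palatalisation): niyikid → niyisid
  ⇒ as a loan: niyisid
Rapanan 'niyisid' matches the loan outcome 'niyisid', not the inherited 'nizigid' — it skipped the early Rapanan changes, so it was borrowed from Ripani.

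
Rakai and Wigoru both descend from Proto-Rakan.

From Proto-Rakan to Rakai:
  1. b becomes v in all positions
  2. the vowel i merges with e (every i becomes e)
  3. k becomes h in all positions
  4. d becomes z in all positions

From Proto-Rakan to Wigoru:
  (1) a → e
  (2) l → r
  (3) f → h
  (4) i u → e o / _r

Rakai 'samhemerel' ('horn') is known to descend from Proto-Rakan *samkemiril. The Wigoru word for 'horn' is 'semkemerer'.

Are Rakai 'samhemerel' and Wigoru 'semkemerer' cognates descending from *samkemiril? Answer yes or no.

Derive the expected Wigoru reflex of *samkemiril:
Wigoru: *samkemiril
  samkemiril → semkemiril   [vowel merger]
  semkemiril → semkemirir   [unconditioned shift]
  semkemirir (rule 3 does not apply)
  semkemirir → semkemerer   [pre-rhotic lowering]
  giving Wigoru semkemerer.
Wigoru 'semkemerer' matches the regular reflex exactly, so the pair is cognate.

yes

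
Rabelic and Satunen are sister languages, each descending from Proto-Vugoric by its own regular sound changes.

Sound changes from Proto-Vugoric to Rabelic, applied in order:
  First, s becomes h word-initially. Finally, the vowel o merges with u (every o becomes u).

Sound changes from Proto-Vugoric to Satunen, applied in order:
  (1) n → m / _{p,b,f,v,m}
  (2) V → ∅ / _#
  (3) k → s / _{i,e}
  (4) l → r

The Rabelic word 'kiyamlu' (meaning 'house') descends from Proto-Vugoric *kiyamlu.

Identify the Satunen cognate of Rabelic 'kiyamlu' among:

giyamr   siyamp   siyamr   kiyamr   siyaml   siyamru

Satunen: *kiyamlu > kiyaml > siyaml > siyamr  (by apocope, palatalisation, unconditioned shift)
Among the options, 'siyamr' alone shows every Satunen change applied in order.

siyamr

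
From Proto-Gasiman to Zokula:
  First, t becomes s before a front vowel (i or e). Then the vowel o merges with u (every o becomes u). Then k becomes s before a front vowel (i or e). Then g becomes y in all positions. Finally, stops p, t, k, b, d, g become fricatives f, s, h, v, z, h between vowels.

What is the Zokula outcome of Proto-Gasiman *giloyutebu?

yiluyusevu

Zokula: *giloyutebu > giloyusebu > giluyusebu > yiluyusebu > yiluyusevu  (by palatalisation, vowel merger, unconditioned shift, intervocalic lenition)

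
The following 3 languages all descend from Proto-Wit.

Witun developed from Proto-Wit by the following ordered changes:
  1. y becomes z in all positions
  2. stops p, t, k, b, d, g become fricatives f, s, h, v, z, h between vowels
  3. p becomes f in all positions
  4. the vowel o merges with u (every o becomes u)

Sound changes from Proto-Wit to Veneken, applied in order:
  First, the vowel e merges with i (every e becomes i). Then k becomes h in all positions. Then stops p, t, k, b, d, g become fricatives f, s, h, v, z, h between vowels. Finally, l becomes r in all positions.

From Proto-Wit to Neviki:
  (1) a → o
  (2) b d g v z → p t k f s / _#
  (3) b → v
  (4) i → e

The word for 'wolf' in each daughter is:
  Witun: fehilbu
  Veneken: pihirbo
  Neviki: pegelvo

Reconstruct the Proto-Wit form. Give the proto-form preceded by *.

Position 5: Witun has l, Veneken has r, Neviki has l. Witun preserves l here (none of its changes turn any other segment into l), so the proto-segment is *l.
Position 7: Witun has u, Veneken has o, Neviki has o. Veneken preserves o here (none of its changes turn any other segment into o), so the proto-segment is *o.
Continuing position by position gives *pegilbo; check it forward:
Witun: start from *pegilbo.
  rule 1: no change — pegilbo
  rule 2 (intervocalic lenition): pegilbo → pehilbo
  rule 3 (unconditioned shift): pehilbo → fehilbo
  rule 4 (vowel merger): fehilbo → fehilbu
  ⇒ Witun fehilbu
Veneken: *pegilbo
  pegilbo → pigilbo   [vowel merger]
  pigilbo (rule 2 does not apply)
  pigilbo → pihilbo   [intervocalic lenition]
  pihilbo → pihirbo   [unconditioned shift]
  giving Veneken pihirbo.
Neviki: *pegilbo
  pegilbo (rule 1 does not apply)
  pegilbo (rule 2 does not apply)
  pegilbo → pegilvo   [unconditioned shift]
  pegilvo → pegelvo   [vowel merger]
  giving Neviki pegelvo.
*pegilbo is the unique common source.

*pegilbo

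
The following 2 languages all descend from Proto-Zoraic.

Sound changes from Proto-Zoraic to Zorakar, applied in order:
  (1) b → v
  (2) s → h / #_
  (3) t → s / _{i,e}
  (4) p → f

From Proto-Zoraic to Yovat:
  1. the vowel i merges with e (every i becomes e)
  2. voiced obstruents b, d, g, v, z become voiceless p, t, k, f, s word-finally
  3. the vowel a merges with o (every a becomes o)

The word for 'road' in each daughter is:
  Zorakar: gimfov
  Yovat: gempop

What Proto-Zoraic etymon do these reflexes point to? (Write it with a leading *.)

*gimpob

Position 6: Zorakar has v, Yovat has p. Taking the neighbouring segments as reconstructed: Zorakar v could go back to *b or *v; Yovat p could go back to *p or *b — the one source consistent with every daughter is *b.
Position 4: Zorakar has f, Yovat has p. Taking the neighbouring segments as reconstructed: Zorakar f could go back to *p or *f; Yovat p can only go back to *p — the one source consistent with every daughter is *p.
Verify the candidate proto-form against each daughter:
Zorakar: *gimpob
  gimpob → gimpov   [unconditioned shift]
  gimpov (rule 2 does not apply)
  gimpov (rule 3 does not apply)
  gimpov → gimfov   [unconditioned shift]
  giving Zorakar gimfov.
Yovat: start from *gimpob.
  rule 1 (vowel merger): gimpob → gempob
  rule 2 (final devoicing): gempob → gempop
  rule 3: no change — gempop
  ⇒ Yovat gempop
No other proto-form is consistent with every reflex, so the reconstruction is *gimpob.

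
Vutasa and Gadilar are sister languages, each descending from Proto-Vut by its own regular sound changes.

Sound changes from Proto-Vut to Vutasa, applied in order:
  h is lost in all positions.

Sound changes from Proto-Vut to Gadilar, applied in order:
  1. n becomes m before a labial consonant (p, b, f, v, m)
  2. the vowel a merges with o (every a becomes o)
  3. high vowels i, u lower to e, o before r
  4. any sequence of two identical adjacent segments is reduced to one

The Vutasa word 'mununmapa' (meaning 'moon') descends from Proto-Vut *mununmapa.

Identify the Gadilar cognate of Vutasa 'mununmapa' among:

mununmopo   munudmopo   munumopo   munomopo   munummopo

munumopo

Gadilar: start from *mununmapa.
  rule 1 (nasal place assimilation): mununmapa → munummapa
  rule 2 (vowel merger): munummapa → munummopo
  rule 3: no change — munummopo
  rule 4 (degemination): munummopo → munumopo
  ⇒ Gadilar munumopo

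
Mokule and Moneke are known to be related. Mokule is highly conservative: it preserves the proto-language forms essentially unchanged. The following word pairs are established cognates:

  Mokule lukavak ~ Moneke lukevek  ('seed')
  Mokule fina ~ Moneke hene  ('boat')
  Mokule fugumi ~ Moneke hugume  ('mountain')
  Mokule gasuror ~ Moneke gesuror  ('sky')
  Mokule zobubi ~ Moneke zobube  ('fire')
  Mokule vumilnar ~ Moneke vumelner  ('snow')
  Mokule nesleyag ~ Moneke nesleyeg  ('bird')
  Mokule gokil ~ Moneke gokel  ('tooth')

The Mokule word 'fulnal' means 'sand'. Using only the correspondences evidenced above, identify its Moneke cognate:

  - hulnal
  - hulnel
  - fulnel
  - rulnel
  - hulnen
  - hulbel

hulnel

fugumi ~ hugume — Mokule f corresponds to Moneke h word-initially before a back vowel.
lukavak ~ lukevek, gasuror ~ gesuror — Mokule a corresponds to Moneke e after a consonant, before a consonant other than r, m, n, p, b, f, v.
Applying these to Mokule 'fulnal':
  fulnal → hulnal   (f→h word-initially before a back vowel)
  hulnal → hulnel   (a→e after a consonant, before a consonant other than r, m, n, p, b, f, v)
So the Moneke cognate is 'hulnel'.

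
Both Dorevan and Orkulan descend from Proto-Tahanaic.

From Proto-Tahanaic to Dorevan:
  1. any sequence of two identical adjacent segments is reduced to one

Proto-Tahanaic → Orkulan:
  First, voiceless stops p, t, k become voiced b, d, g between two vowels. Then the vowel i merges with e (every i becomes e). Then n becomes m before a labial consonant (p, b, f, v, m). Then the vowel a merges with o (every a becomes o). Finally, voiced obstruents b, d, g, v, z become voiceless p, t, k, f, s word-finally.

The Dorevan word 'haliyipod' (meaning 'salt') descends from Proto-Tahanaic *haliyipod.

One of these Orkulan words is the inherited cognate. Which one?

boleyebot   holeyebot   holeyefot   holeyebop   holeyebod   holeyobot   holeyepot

Orkulan: *haliyipod > haliyibod > haleyebod > holeyebod > holeyebot  (by intervocalic voicing, vowel merger, vowel merger, final devoicing)
Among the options, 'holeyebot' alone shows every Orkulan change applied in order.

holeyebot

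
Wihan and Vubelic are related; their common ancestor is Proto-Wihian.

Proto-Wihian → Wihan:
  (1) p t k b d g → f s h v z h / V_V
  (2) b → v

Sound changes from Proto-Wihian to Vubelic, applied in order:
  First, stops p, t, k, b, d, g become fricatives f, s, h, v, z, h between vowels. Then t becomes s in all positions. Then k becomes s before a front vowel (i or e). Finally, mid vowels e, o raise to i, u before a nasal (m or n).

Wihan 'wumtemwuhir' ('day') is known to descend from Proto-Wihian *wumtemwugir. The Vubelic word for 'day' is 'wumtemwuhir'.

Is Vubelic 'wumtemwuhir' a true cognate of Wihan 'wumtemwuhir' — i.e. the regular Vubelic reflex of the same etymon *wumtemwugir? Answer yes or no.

Derive the expected Vubelic reflex of *wumtemwugir:
Vubelic: *wumtemwugir
  wumtemwugir → wumtemwuhir   [intervocalic lenition]
  wumtemwuhir → wumsemwuhir   [unconditioned shift]
  wumsemwuhir (rule 3 does not apply)
  wumsemwuhir → wumsimwuhir   [pre-nasal raising]
  giving Vubelic wumsimwuhir.
The regular Vubelic reflex would be 'wumsimwuhir', but the attested form is 'wumtemwuhir'. The correspondence is irregular, so they are not cognates (the Vubelic form has a different source).

no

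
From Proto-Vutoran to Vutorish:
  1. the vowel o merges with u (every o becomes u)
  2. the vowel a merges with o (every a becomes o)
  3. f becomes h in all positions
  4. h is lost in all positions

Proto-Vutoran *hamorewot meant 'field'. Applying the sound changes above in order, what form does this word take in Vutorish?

omurewut

Vutorish: start from *hamorewot.
  rule 1 (vowel merger): hamorewot → hamurewut
  rule 2 (vowel merger): hamurewut → homurewut
  rule 3: no change — homurewut
  rule 4 (h-loss): homurewut → omurewut
  ⇒ Vutorish omurewut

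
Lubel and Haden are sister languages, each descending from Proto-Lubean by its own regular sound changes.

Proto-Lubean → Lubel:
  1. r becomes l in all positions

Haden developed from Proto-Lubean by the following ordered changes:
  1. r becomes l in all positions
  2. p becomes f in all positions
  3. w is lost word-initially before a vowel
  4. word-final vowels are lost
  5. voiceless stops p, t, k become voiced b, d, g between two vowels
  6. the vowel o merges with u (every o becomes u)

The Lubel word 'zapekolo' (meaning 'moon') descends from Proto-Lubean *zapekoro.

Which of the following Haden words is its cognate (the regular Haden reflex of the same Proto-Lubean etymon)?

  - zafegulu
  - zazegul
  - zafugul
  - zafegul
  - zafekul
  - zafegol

Haden: *zapekoro
  zapekoro → zapekolo   [unconditioned shift]
  zapekolo → zafekolo   [unconditioned shift]
  zafekolo (rule 3 does not apply)
  zafekolo → zafekol   [apocope]
  zafekol → zafegol   [intervocalic voicing]
  zafegol → zafegul   [vowel merger]
  giving Haden zafegul.

zafegul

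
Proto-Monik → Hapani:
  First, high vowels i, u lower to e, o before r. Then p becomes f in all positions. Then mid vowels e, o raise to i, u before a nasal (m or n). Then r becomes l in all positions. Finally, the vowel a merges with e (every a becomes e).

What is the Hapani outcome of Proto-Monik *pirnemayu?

Hapani: *pirnemayu > pernemayu > fernemayu > fernimayu > felnimayu > felnimeyu  (by pre-rhotic lowering, unconditioned shift, pre-nasal raising, unconditioned shift, vowel merger)

felnimeyu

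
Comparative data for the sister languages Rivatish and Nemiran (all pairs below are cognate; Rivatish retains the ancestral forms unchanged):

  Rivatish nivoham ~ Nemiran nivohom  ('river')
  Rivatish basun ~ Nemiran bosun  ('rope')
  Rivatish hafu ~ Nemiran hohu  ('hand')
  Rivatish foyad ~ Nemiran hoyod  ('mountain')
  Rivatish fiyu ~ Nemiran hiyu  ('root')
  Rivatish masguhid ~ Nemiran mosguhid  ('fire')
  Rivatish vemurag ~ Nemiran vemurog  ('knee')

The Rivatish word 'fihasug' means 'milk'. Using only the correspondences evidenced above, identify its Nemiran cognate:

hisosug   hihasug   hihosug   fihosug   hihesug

fiyu ~ hiyu — Rivatish f corresponds to Nemiran h word-initially before a front vowel.
basun ~ bosun, foyad ~ hoyod — Rivatish a corresponds to Nemiran o after a consonant, before a consonant other than r, m, n, p, b, f, v.
Applying these to Rivatish 'fihasug':
  fihasug → hihasug   (f→h word-initially before a front vowel)
  hihasug → hihosug   (a→o after a consonant, before a consonant other than r, m, n, p, b, f, v)
So the Nemiran cognate is 'hihosug'.

hihosug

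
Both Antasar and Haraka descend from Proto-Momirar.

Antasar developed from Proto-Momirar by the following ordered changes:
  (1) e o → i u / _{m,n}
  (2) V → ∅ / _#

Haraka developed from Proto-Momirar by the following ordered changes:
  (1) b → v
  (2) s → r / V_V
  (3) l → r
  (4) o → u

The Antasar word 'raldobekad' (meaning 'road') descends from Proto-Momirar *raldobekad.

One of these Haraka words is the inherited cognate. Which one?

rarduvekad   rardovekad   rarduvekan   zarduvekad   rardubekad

rarduvekad

Haraka: start from *raldobekad.
  rule 1 (unconditioned shift): raldobekad → raldovekad
  rule 2: no change — raldovekad
  rule 3 (unconditioned shift): raldovekad → rardovekad
  rule 4 (vowel merger): rardovekad → rarduvekad
  ⇒ Haraka rarduvekad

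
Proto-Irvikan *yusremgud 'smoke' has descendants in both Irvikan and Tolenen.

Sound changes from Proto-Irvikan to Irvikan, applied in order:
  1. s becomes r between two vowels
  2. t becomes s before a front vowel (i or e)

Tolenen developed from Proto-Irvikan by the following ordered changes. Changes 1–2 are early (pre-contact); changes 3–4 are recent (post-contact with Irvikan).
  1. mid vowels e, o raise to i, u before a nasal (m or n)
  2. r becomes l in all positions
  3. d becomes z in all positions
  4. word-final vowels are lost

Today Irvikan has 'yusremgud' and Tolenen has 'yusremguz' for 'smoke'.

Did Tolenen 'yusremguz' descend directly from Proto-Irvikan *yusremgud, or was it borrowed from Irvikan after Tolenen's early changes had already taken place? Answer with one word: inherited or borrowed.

borrowed

If inherited, *yusremgud would pass through all of Tolenen's changes:
Tolenen: *yusremgud > yusrimgud > yuslimgud > yuslimguz  (by pre-nasal raising, unconditioned shift, unconditioned shift)
If borrowed from Irvikan 'yusremgud' after the early changes, it would undergo only the recent ones:
  rule 3 (unconditioned shift): yusremgud → yusremguz
  rule 4 (apocope): no change (yusremguz)
  ⇒ as a loan: yusremguz
Tolenen 'yusremguz' matches the loan outcome 'yusremguz', not the inherited 'yuslimguz' — it skipped the early Tolenen changes, so it was borrowed from Irvikan.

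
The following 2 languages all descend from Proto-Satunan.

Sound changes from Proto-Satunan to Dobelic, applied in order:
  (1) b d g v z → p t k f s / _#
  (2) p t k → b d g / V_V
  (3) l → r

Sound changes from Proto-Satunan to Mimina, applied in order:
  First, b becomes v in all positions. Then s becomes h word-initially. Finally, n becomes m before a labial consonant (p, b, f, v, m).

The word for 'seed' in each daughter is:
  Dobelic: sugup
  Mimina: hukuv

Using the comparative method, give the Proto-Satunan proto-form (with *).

*sukub

Position 1: Dobelic has s, Mimina has h. Taking the neighbouring segments as reconstructed: Dobelic s can only go back to *s; Mimina h could go back to *s or *h — the one source consistent with every daughter is *s.
Position 5: Dobelic has p, Mimina has v. Taking the neighbouring segments as reconstructed: Dobelic p could go back to *p or *b; Mimina v could go back to *b or *v — the one source consistent with every daughter is *b.
Verify the candidate proto-form against each daughter:
Dobelic: *sukub > sukup > sugup  (by final devoicing, intervocalic voicing)
Mimina: start from *sukub.
  rule 1 (unconditioned shift): sukub → sukuv
  rule 2 (debuccalisation): sukuv → hukuv
  rule 3: no change — hukuv
  ⇒ Mimina hukuv
No other proto-form is consistent with every reflex, so the reconstruction is *sukub.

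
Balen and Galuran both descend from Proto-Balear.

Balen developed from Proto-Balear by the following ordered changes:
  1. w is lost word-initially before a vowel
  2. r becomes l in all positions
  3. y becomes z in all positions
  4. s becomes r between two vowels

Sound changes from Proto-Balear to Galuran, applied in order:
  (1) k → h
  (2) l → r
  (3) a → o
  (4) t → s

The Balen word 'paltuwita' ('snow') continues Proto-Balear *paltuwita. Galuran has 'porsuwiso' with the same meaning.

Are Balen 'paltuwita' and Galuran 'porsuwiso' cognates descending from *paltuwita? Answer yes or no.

yes

Derive the expected Galuran reflex of *paltuwita:
Galuran: *paltuwita > partuwita > portuwito > porsuwiso  (by unconditioned shift, vowel merger, unconditioned shift)
Galuran 'porsuwiso' matches the regular reflex exactly, so the pair is cognate.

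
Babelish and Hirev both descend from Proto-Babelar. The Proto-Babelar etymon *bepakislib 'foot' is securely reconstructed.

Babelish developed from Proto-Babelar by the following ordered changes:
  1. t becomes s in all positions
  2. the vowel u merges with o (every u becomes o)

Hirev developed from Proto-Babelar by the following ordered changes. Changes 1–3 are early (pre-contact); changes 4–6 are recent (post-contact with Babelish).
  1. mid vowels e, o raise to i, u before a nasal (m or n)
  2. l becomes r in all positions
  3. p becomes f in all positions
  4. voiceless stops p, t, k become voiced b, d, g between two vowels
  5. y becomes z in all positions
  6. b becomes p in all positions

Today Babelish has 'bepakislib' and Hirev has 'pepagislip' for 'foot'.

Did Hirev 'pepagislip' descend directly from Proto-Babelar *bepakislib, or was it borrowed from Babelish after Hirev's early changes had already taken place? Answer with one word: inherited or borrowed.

borrowed

If inherited, *bepakislib would pass through all of Hirev's changes:
Hirev: *bepakislib > bepakisrib > befakisrib > befagisrib > pefagisrip  (by unconditioned shift, unconditioned shift, intervocalic voicing, unconditioned shift)
If borrowed from Babelish 'bepakislib' after the early changes, it would undergo only the recent ones:
  rule 4 (intervocalic voicing): bepakislib → bebagislib
  rule 5 (unconditioned shift): no change (bebagislib)
  rule 6 (unconditioned shift): bebagislib → pepagislip
  ⇒ as a loan: pepagislip
Hirev 'pepagislip' matches the loan outcome 'pepagislip', not the inherited 'pefagisrip' — it skipped the early Hirev changes, so it was borrowed from Babelish.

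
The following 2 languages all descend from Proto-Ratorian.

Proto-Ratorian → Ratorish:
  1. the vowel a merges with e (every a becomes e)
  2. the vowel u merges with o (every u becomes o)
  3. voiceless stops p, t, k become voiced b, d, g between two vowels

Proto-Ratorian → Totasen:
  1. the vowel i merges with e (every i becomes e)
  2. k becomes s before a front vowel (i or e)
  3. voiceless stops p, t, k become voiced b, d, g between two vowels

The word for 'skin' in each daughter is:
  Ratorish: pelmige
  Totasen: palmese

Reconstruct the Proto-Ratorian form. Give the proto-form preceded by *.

Position 6: Ratorish has g, Totasen has s. Taking the neighbouring segments as reconstructed: Ratorish g could go back to *k or *g; Totasen s could go back to *k or *s — the one source consistent with every daughter is *k.
Position 2: Ratorish has e, Totasen has a. Totasen preserves a here (none of its changes turn any other segment into a), so the proto-segment is *a.
Verify the candidate proto-form against each daughter:
Ratorish: start from *palmike.
  rule 1 (vowel merger): palmike → pelmike
  rule 2: no change — pelmike
  rule 3 (intervocalic voicing): pelmike → pelmige
  ⇒ Ratorish pelmige
Totasen: *palmike
  palmike → palmeke   [vowel merger]
  palmeke → palmese   [palatalisation]
  palmese (rule 3 does not apply)
  giving Totasen palmese.
No other proto-form is consistent with every reflex, so the reconstruction is *palmike.

*palmike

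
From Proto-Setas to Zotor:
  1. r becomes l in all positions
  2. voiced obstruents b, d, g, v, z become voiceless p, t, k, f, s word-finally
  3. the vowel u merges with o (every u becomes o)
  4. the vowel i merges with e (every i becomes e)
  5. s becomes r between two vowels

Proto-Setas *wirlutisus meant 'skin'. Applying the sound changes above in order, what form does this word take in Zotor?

welloteros

Zotor: *wirlutisus > willutisus > willotisos > wellotesos > welloteros  (by unconditioned shift, vowel merger, vowel merger, rhotacism)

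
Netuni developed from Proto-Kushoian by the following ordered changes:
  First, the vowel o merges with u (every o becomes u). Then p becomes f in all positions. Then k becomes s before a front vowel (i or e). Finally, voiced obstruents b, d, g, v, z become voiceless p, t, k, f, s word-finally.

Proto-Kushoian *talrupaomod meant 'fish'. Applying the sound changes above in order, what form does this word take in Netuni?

Netuni: start from *talrupaomod.
  rule 1 (vowel merger): talrupaomod → talrupaumud
  rule 2 (unconditioned shift): talrupaumud → talrufaumud
  rule 3: no change — talrufaumud
  rule 4 (final devoicing): talrufaumud → talrufaumut
  ⇒ Netuni talrufaumut

talrufaumut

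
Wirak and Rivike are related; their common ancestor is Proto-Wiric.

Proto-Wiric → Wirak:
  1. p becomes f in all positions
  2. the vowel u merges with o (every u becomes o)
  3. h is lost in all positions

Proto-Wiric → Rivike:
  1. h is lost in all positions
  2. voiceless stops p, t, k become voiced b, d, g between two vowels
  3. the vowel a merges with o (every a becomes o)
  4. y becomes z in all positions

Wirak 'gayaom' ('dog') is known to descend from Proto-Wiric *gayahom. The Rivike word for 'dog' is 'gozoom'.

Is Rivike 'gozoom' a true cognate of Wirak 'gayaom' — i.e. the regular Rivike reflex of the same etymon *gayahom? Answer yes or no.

yes

Derive the expected Rivike reflex of *gayahom:
Rivike: start from *gayahom.
  rule 1 (h-loss): gayahom → gayaom
  rule 2: no change — gayaom
  rule 3 (vowel merger): gayaom → goyoom
  rule 4 (unconditioned shift): goyoom → gozoom
  ⇒ Rivike gozoom
Rivike 'gozoom' matches the regular reflex exactly, so the pair is cognate.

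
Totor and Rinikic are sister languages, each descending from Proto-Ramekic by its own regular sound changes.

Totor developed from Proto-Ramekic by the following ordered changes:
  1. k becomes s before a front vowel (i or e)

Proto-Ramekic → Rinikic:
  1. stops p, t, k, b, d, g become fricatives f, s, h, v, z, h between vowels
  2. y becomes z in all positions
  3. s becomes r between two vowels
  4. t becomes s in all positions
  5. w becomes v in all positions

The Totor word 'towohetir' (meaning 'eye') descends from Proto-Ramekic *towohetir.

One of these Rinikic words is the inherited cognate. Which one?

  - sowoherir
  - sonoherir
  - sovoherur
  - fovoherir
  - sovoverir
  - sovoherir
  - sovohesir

Rinikic: start from *towohetir.
  rule 1 (intervocalic lenition): towohetir → towohesir
  rule 2: no change — towohesir
  rule 3 (rhotacism): towohesir → towoherir
  rule 4 (unconditioned shift): towoherir → sowoherir
  rule 5 (unconditioned shift): sowoherir → sovoherir
  ⇒ Rinikic sovoherir
Only 'sovoherir' matches the regular Rinikic development of *towohetir.

sovoherir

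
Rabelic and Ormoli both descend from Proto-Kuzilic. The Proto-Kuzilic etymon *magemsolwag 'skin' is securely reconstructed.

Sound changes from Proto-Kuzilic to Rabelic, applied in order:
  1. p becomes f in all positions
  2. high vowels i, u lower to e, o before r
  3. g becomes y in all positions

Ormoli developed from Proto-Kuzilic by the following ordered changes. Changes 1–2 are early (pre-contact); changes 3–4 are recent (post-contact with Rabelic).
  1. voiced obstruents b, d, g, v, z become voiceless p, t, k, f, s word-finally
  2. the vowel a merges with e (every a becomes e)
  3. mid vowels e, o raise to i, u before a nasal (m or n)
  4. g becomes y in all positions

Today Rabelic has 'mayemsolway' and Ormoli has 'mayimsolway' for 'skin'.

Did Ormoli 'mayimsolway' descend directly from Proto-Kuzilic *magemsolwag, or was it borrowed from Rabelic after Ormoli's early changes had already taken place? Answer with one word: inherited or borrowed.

If inherited, *magemsolwag would pass through all of Ormoli's changes:
Ormoli: start from *magemsolwag.
  rule 1 (final devoicing): magemsolwag → magemsolwak
  rule 2 (vowel merger): magemsolwak → megemsolwek
  rule 3 (pre-nasal raising): megemsolwek → megimsolwek
  rule 4 (unconditioned shift): megimsolwek → meyimsolwek
  ⇒ Ormoli meyimsolwek
If borrowed from Rabelic 'mayemsolway' after the early changes, it would undergo only the recent ones:
  rule 3 (pre-nasal raising): mayemsolway → mayimsolway
  rule 4 (unconditioned shift): no change (mayimsolway)
  ⇒ as a loan: mayimsolway
Ormoli 'mayimsolway' matches the loan outcome 'mayimsolway', not the inherited 'meyimsolwek' — it skipped the early Ormoli changes, so it was borrowed from Rabelic.

borrowed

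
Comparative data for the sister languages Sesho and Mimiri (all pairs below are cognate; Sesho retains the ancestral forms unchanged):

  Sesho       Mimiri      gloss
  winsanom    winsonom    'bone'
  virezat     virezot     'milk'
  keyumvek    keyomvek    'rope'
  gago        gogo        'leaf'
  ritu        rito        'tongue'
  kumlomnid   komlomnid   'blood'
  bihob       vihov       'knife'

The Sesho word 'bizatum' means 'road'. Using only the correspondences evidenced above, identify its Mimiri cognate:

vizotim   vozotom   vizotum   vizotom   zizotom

bihob ~ vihov — Sesho b corresponds to Mimiri v word-initially before a front vowel.
virezat ~ virezot, gago ~ gogo — Sesho a corresponds to Mimiri o after a consonant, before a consonant other than r, m, n, p, b, f, v.
keyumvek ~ keyomvek, kumlomnid ~ komlomnid — Sesho u corresponds to Mimiri o after a consonant, before a nasal.
Applying these to Sesho 'bizatum':
  bizatum → vizatum   (b→v word-initially before a front vowel)
  vizatum → vizotum   (a→o after a consonant, before a consonant other than r, m, n, p, b, f, v)
  vizotum → vizotom   (u→o after a consonant, before a nasal)
So the Mimiri cognate is 'vizotom'.

vizotom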